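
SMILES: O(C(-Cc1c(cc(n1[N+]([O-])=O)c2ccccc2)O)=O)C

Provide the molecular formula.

C13H12N2O5

Heavy atoms from the SMILES: 13 C, 2 N, 5 O.
Implicit hydrogens by atom environment:
  6 × C (aromatic): 1 H each → 6
  4 × C (aromatic): no H
  3 × O: no H
  1 × C: 3 H
  1 × C: 2 H
  1 × C: no H
  1 × N (aromatic): no H
  1 × N (charge +1): no H
  1 × O: 1 H
  1 × O (charge -1): no H
  Total hydrogens = 12.
Molecular formula: C13H12N2O5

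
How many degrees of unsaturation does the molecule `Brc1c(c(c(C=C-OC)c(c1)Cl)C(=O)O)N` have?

Molecular formula from the SMILES: C10H9BrClNO3.
DoU = (2C + 2 + N − H − X)/2 = (2·10 + 2 + 1 − 9 − 2)/2 = 12/2 = 6.
(Structurally: 1 ring(s) + 5 π bond(s) = 6.)

6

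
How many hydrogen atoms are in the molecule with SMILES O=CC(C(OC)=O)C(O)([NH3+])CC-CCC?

20

Hydrogens are implicit in SMILES; fill each atom to its normal valence:
  4 × C: 2 H each → 8
  3 × O: no H
  2 × C: 3 H each → 6
  2 × C: 1 H each → 2
  2 × C: no H
  1 × N (charge +1): 3 H
  1 × O: 1 H
  Total hydrogens = 20.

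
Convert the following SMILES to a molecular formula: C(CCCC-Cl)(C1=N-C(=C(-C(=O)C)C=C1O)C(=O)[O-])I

Heavy atoms from the SMILES: 13 C, 1 Cl, 1 I, 1 N, 4 O.
Implicit hydrogens by atom environment:
  4 × C: 2 H each → 8
  4 × C (aromatic): no H
  2 × C: no H
  2 × O: no H
  1 × C: 3 H
  1 × C (aromatic): 1 H
  1 × C: 1 H
  1 × Cl: no H
  1 × I: no H
  1 × N (aromatic): no H
  1 × O: 1 H
  1 × O (charge -1): no H
  Total hydrogens = 14.
Net charge -1.
Molecular formula: C13H14ClINO4-

C13H14ClINO4-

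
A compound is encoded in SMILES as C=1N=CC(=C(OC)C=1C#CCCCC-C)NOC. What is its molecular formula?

Heavy atoms from the SMILES: 14 C, 2 N, 2 O.
Implicit hydrogens by atom environment:
  4 × C: 2 H each → 8
  3 × C: 3 H each → 9
  3 × C (aromatic): no H
  2 × C (aromatic): 1 H each → 2
  2 × C: no H
  2 × O: no H
  1 × N: 1 H
  1 × N (aromatic): no H
  Total hydrogens = 20.
Molecular formula: C14H20N2O2

C14H20N2O2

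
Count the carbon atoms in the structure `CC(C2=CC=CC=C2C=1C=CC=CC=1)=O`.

14

The symbol for carbon appears 14 times in the SMILES.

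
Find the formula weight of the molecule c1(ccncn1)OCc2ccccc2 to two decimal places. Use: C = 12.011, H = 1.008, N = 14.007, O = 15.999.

Molecular formula: C11H10N2O.
M = 11×12.011 + 10×1.008 + 2×14.007 + 1×15.999 = 186.21 g/mol.

186.21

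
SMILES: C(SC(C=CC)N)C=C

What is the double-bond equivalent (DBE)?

2

Molecular formula from the SMILES: C7H13NS.
DoU = (2C + 2 + N − H − X)/2 = (2·7 + 2 + 1 − 13 − 0)/2 = 4/2 = 2.
(Structurally: 0 ring(s) + 2 π bond(s) = 2.)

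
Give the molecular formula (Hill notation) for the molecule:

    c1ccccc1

Heavy atoms from the SMILES: 6 C.
Implicit hydrogens by atom environment:
  6 × C (aromatic): 1 H each → 6
  Total hydrogens = 6.
Molecular formula: C6H6

C6H6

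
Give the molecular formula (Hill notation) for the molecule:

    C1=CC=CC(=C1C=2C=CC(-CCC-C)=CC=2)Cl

Heavy atoms from the SMILES: 16 C, 1 Cl.
Implicit hydrogens by atom environment:
  8 × C (aromatic): 1 H each → 8
  4 × C (aromatic): no H
  3 × C: 2 H each → 6
  1 × C: 3 H
  1 × Cl: no H
  Total hydrogens = 17.
Molecular formula: C16H17Cl

C16H17Cl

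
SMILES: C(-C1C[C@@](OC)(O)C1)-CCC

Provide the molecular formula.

Heavy atoms from the SMILES: 9 C, 2 O.
Implicit hydrogens by atom environment:
  5 × C: 2 H each → 10
  2 × C: 3 H each → 6
  1 × C: 1 H
  1 × C: no H
  1 × O: 1 H
  1 × O: no H
  Total hydrogens = 18.
Molecular formula: C9H18O2

C9H18O2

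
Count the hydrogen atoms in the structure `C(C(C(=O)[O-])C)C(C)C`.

Hydrogens are implicit in SMILES; fill each atom to its normal valence:
  3 × C: 3 H each → 9
  2 × C: 1 H each → 2
  1 × C: 2 H
  1 × C: no H
  1 × O: no H
  1 × O (charge -1): no H
  Total hydrogens = 13.

13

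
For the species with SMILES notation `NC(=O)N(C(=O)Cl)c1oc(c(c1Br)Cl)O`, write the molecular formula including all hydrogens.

C6H3BrCl2N2O4

Heavy atoms from the SMILES: 1 Br, 6 C, 2 Cl, 2 N, 4 O.
Implicit hydrogens by atom environment:
  4 × C (aromatic): no H
  2 × C: no H
  2 × Cl: no H
  2 × O: no H
  1 × Br: no H
  1 × N: 2 H
  1 × N: no H
  1 × O: 1 H
  1 × O (aromatic): no H
  Total hydrogens = 3.
Molecular formula: C6H3BrCl2N2O4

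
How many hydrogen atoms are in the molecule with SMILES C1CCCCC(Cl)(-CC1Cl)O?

Hydrogens are implicit in SMILES; fill each atom to its normal valence:
  6 × C: 2 H each → 12
  2 × Cl: no H
  1 × C: 1 H
  1 × C: no H
  1 × O: 1 H
  Total hydrogens = 14.

14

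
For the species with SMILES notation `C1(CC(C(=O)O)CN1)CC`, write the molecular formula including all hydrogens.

Heavy atoms from the SMILES: 7 C, 1 N, 2 O.
Implicit hydrogens by atom environment:
  3 × C: 2 H each → 6
  2 × C: 1 H each → 2
  1 × C: 3 H
  1 × C: no H
  1 × N: 1 H
  1 × O: 1 H
  1 × O: no H
  Total hydrogens = 13.
Molecular formula: C7H13NO2

C7H13NO2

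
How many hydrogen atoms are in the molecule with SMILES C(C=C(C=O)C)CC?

12

Hydrogens are implicit in SMILES; fill each atom to its normal valence:
  2 × C: 3 H each → 6
  2 × C: 2 H each → 4
  2 × C: 1 H each → 2
  1 × C: no H
  1 × O: no H
  Total hydrogens = 12.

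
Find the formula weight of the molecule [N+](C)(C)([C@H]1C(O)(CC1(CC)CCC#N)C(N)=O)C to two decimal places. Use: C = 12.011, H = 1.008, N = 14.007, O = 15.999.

254.35

Molecular formula: C13H24N3O2+.
M = 13×12.011 + 24×1.008 + 3×14.007 + 2×15.999 = 254.35 g/mol.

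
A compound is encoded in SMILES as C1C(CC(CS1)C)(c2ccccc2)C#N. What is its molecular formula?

C13H15NS

Heavy atoms from the SMILES: 13 C, 1 N, 1 S.
Implicit hydrogens by atom environment:
  5 × C (aromatic): 1 H each → 5
  3 × C: 2 H each → 6
  2 × C: no H
  1 × C: 3 H
  1 × C: 1 H
  1 × C (aromatic): no H
  1 × N: no H
  1 × S: no H
  Total hydrogens = 15.
Molecular formula: C13H15NS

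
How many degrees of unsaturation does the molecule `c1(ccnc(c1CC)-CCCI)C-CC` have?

4

Molecular formula from the SMILES: C13H20IN.
DoU = (2C + 2 + N − H − X)/2 = (2·13 + 2 + 1 − 20 − 1)/2 = 8/2 = 4.
(Structurally: 1 ring(s) + 3 π bond(s) = 4.)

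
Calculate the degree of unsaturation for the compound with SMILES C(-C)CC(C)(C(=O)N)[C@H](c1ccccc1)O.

Molecular formula from the SMILES: C13H19NO2.
DoU = (2C + 2 + N − H − X)/2 = (2·13 + 2 + 1 − 19 − 0)/2 = 10/2 = 5.
(Structurally: 1 ring(s) + 4 π bond(s) = 5.)

5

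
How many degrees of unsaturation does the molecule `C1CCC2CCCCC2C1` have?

2

Molecular formula from the SMILES: C10H18.
DoU = (2C + 2 + N − H − X)/2 = (2·10 + 2 + 0 − 18 − 0)/2 = 4/2 = 2.
(Structurally: 2 ring(s) + 0 π bond(s) = 2.)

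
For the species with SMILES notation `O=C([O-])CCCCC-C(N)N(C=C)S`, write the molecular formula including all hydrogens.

Heavy atoms from the SMILES: 9 C, 2 N, 2 O, 1 S.
Implicit hydrogens by atom environment:
  6 × C: 2 H each → 12
  2 × C: 1 H each → 2
  1 × C: no H
  1 × N: 2 H
  1 × N: no H
  1 × O: no H
  1 × O (charge -1): no H
  1 × S: 1 H
  Total hydrogens = 17.
Net charge -1.
Molecular formula: C9H17N2O2S-

C9H17N2O2S-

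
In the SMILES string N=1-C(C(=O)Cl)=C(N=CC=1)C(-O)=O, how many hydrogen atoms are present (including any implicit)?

3

Hydrogens are implicit in SMILES; fill each atom to its normal valence:
  2 × C (aromatic): 1 H each → 2
  2 × C (aromatic): no H
  2 × C: no H
  2 × N (aromatic): no H
  2 × O: no H
  1 × Cl: no H
  1 × O: 1 H
  Total hydrogens = 3.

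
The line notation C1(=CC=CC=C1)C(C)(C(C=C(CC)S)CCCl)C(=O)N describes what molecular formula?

C16H22ClNOS

Heavy atoms from the SMILES: 16 C, 1 Cl, 1 N, 1 O, 1 S.
Implicit hydrogens by atom environment:
  5 × C (aromatic): 1 H each → 5
  3 × C: 2 H each → 6
  3 × C: no H
  2 × C: 3 H each → 6
  2 × C: 1 H each → 2
  1 × C (aromatic): no H
  1 × Cl: no H
  1 × N: 2 H
  1 × O: no H
  1 × S: 1 H
  Total hydrogens = 22.
Molecular formula: C16H22ClNOS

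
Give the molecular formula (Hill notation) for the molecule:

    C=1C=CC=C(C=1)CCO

Heavy atoms from the SMILES: 8 C, 1 O.
Implicit hydrogens by atom environment:
  5 × C (aromatic): 1 H each → 5
  2 × C: 2 H each → 4
  1 × C (aromatic): no H
  1 × O: 1 H
  Total hydrogens = 10.
Molecular formula: C8H10O

C8H10O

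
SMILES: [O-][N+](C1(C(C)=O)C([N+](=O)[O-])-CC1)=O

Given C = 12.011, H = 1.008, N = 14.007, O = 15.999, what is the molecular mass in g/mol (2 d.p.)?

Molecular formula: C6H8N2O5.
M = 6×12.011 + 8×1.008 + 2×14.007 + 5×15.999 = 188.14 g/mol.

188.14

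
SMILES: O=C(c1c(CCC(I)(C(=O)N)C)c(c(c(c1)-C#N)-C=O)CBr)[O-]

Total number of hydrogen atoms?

13

Hydrogens are implicit in SMILES; fill each atom to its normal valence:
  5 × C (aromatic): no H
  4 × C: no H
  3 × C: 2 H each → 6
  3 × O: no H
  1 × Br: no H
  1 × C: 3 H
  1 × C (aromatic): 1 H
  1 × C: 1 H
  1 × I: no H
  1 × N: 2 H
  1 × N: no H
  1 × O (charge -1): no H
  Total hydrogens = 13.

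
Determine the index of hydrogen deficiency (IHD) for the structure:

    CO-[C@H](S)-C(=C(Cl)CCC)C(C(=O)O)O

2

Molecular formula from the SMILES: C9H15ClO4S.
DoU = (2C + 2 + N − H − X)/2 = (2·9 + 2 + 0 − 15 − 1)/2 = 4/2 = 2.
(Structurally: 0 ring(s) + 2 π bond(s) = 2.)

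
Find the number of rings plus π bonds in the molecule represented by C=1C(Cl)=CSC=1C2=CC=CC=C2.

7

Molecular formula from the SMILES: C10H7ClS.
DoU = (2C + 2 + N − H − X)/2 = (2·10 + 2 + 0 − 7 − 1)/2 = 14/2 = 7.
(Structurally: 2 ring(s) + 5 π bond(s) = 7.)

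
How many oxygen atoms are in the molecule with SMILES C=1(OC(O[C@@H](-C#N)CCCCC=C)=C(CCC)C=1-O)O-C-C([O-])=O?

6

The symbol for oxygen appears 6 times in the SMILES.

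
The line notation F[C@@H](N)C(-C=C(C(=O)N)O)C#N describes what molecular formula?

Heavy atoms from the SMILES: 6 C, 1 F, 3 N, 2 O.
Implicit hydrogens by atom environment:
  3 × C: 1 H each → 3
  3 × C: no H
  2 × N: 2 H each → 4
  1 × F: no H
  1 × N: no H
  1 × O: 1 H
  1 × O: no H
  Total hydrogens = 8.
Molecular formula: C6H8FN3O2

C6H8FN3O2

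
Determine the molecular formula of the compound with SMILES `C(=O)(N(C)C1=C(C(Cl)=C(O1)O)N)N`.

C6H8ClN3O3

Heavy atoms from the SMILES: 6 C, 1 Cl, 3 N, 3 O.
Implicit hydrogens by atom environment:
  4 × C (aromatic): no H
  2 × N: 2 H each → 4
  1 × C: 3 H
  1 × C: no H
  1 × Cl: no H
  1 × N: no H
  1 × O: 1 H
  1 × O (aromatic): no H
  1 × O: no H
  Total hydrogens = 8.
Molecular formula: C6H8ClN3O3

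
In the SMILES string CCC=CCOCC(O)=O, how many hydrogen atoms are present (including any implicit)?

Hydrogens are implicit in SMILES; fill each atom to its normal valence:
  3 × C: 2 H each → 6
  2 × C: 1 H each → 2
  2 × O: no H
  1 × C: 3 H
  1 × C: no H
  1 × O: 1 H
  Total hydrogens = 12.

12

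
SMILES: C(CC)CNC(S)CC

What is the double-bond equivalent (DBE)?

0

Molecular formula from the SMILES: C7H17NS.
DoU = (2C + 2 + N − H − X)/2 = (2·7 + 2 + 1 − 17 − 0)/2 = 0/2 = 0.
(Structurally: 0 ring(s) + 0 π bond(s) = 0.)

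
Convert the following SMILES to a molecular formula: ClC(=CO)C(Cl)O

Heavy atoms from the SMILES: 3 C, 2 Cl, 2 O.
Implicit hydrogens by atom environment:
  2 × C: 1 H each → 2
  2 × Cl: no H
  2 × O: 1 H each → 2
  1 × C: no H
  Total hydrogens = 4.
Molecular formula: C3H4Cl2O2

C3H4Cl2O2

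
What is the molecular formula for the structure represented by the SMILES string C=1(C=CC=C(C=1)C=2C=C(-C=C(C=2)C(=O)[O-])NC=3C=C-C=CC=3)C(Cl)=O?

Heavy atoms from the SMILES: 20 C, 1 Cl, 1 N, 3 O.
Implicit hydrogens by atom environment:
  12 × C (aromatic): 1 H each → 12
  6 × C (aromatic): no H
  2 × C: no H
  2 × O: no H
  1 × Cl: no H
  1 × N: 1 H
  1 × O (charge -1): no H
  Total hydrogens = 13.
Net charge -1.
Molecular formula: C20H13ClNO3-

C20H13ClNO3-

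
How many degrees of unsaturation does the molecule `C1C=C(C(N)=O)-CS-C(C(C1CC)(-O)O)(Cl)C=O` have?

Molecular formula from the SMILES: C11H16ClNO4S.
DoU = (2C + 2 + N − H − X)/2 = (2·11 + 2 + 1 − 16 − 1)/2 = 8/2 = 4.
(Structurally: 1 ring(s) + 3 π bond(s) = 4.)

4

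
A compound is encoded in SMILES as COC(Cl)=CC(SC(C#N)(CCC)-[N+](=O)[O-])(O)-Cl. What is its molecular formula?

C9H12Cl2N2O4S

Heavy atoms from the SMILES: 9 C, 2 Cl, 2 N, 4 O, 1 S.
Implicit hydrogens by atom environment:
  4 × C: no H
  2 × C: 3 H each → 6
  2 × C: 2 H each → 4
  2 × Cl: no H
  2 × O: no H
  1 × C: 1 H
  1 × N: no H
  1 × N (charge +1): no H
  1 × O: 1 H
  1 × O (charge -1): no H
  1 × S: no H
  Total hydrogens = 12.
Molecular formula: C9H12Cl2N2O4S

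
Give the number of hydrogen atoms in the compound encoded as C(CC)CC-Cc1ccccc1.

Hydrogens are implicit in SMILES; fill each atom to its normal valence:
  5 × C: 2 H each → 10
  5 × C (aromatic): 1 H each → 5
  1 × C: 3 H
  1 × C (aromatic): no H
  Total hydrogens = 18.

18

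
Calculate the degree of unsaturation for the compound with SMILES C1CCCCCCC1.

1

Molecular formula from the SMILES: C8H16.
DoU = (2C + 2 + N − H − X)/2 = (2·8 + 2 + 0 − 16 − 0)/2 = 2/2 = 1.
(Structurally: 1 ring(s) + 0 π bond(s) = 1.)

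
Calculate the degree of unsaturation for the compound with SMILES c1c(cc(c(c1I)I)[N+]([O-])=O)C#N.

Molecular formula from the SMILES: C7H2I2N2O2.
DoU = (2C + 2 + N − H − X)/2 = (2·7 + 2 + 2 − 2 − 2)/2 = 14/2 = 7.
(Structurally: 1 ring(s) + 6 π bond(s) = 7.)

7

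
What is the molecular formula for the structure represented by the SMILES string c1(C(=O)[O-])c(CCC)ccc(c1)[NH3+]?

Heavy atoms from the SMILES: 10 C, 1 N, 2 O.
Implicit hydrogens by atom environment:
  3 × C (aromatic): 1 H each → 3
  3 × C (aromatic): no H
  2 × C: 2 H each → 4
  1 × C: 3 H
  1 × C: no H
  1 × N (charge +1): 3 H
  1 × O: no H
  1 × O (charge -1): no H
  Total hydrogens = 13.
Molecular formula: C10H13NO2

C10H13NO2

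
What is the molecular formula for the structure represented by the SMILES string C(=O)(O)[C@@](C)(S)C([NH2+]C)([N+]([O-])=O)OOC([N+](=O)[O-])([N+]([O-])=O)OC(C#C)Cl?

Heavy atoms from the SMILES: 9 C, 1 Cl, 4 N, 11 O, 1 S.
Implicit hydrogens by atom environment:
  7 × O: no H
  5 × C: no H
  3 × N (charge +1): no H
  3 × O (charge -1): no H
  2 × C: 3 H each → 6
  2 × C: 1 H each → 2
  1 × Cl: no H
  1 × N (charge +1): 2 H
  1 × O: 1 H
  1 × S: 1 H
  Total hydrogens = 12.
Net charge +1.
Molecular formula: C9H12ClN4O11S+

C9H12ClN4O11S+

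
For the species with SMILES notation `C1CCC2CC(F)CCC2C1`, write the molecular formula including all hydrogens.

C10H17F

Heavy atoms from the SMILES: 10 C, 1 F.
Implicit hydrogens by atom environment:
  7 × C: 2 H each → 14
  3 × C: 1 H each → 3
  1 × F: no H
  Total hydrogens = 17.
Molecular formula: C10H17F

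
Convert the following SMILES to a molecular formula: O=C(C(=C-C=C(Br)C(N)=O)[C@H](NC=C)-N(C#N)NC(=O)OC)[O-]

Heavy atoms from the SMILES: 1 Br, 12 C, 5 N, 5 O.
Implicit hydrogens by atom environment:
  6 × C: no H
  4 × C: 1 H each → 4
  4 × O: no H
  2 × N: 1 H each → 2
  2 × N: no H
  1 × Br: no H
  1 × C: 3 H
  1 × C: 2 H
  1 × N: 2 H
  1 × O (charge -1): no H
  Total hydrogens = 13.
Net charge -1.
Molecular formula: C12H13BrN5O5-

C12H13BrN5O5-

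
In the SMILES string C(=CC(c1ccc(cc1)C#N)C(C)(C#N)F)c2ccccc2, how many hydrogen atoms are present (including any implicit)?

Hydrogens are implicit in SMILES; fill each atom to its normal valence:
  9 × C (aromatic): 1 H each → 9
  3 × C: 1 H each → 3
  3 × C: no H
  3 × C (aromatic): no H
  2 × N: no H
  1 × C: 3 H
  1 × F: no H
  Total hydrogens = 15.

15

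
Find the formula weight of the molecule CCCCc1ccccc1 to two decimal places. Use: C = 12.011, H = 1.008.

134.22

Molecular formula: C10H14.
M = 10×12.011 + 14×1.008 = 134.22 g/mol.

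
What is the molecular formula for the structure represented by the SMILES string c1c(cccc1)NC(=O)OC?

C8H9NO2

Heavy atoms from the SMILES: 8 C, 1 N, 2 O.
Implicit hydrogens by atom environment:
  5 × C (aromatic): 1 H each → 5
  2 × O: no H
  1 × C: 3 H
  1 × C (aromatic): no H
  1 × C: no H
  1 × N: 1 H
  Total hydrogens = 9.
Molecular formula: C8H9NO2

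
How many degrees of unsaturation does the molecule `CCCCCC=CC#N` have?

Molecular formula from the SMILES: C8H13N.
DoU = (2C + 2 + N − H − X)/2 = (2·8 + 2 + 1 − 13 − 0)/2 = 6/2 = 3.
(Structurally: 0 ring(s) + 3 π bond(s) = 3.)

3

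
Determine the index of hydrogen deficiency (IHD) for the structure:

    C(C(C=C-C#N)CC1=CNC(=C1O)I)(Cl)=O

Molecular formula from the SMILES: C10H8ClIN2O2.
DoU = (2C + 2 + N − H − X)/2 = (2·10 + 2 + 2 − 8 − 2)/2 = 14/2 = 7.
(Structurally: 1 ring(s) + 6 π bond(s) = 7.)

7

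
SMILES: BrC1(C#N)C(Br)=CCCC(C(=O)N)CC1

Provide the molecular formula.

Heavy atoms from the SMILES: 2 Br, 10 C, 2 N, 1 O.
Implicit hydrogens by atom environment:
  4 × C: 2 H each → 8
  4 × C: no H
  2 × Br: no H
  2 × C: 1 H each → 2
  1 × N: 2 H
  1 × N: no H
  1 × O: no H
  Total hydrogens = 12.
Molecular formula: C10H12Br2N2O

C10H12Br2N2O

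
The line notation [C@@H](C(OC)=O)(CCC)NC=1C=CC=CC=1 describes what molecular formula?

C12H17NO2

Heavy atoms from the SMILES: 12 C, 1 N, 2 O.
Implicit hydrogens by atom environment:
  5 × C (aromatic): 1 H each → 5
  2 × C: 3 H each → 6
  2 × C: 2 H each → 4
  2 × O: no H
  1 × C: 1 H
  1 × C: no H
  1 × C (aromatic): no H
  1 × N: 1 H
  Total hydrogens = 17.
Molecular formula: C12H17NO2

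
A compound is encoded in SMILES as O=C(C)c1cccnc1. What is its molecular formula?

C7H7NO

Heavy atoms from the SMILES: 7 C, 1 N, 1 O.
Implicit hydrogens by atom environment:
  4 × C (aromatic): 1 H each → 4
  1 × C: 3 H
  1 × C (aromatic): no H
  1 × C: no H
  1 × N (aromatic): no H
  1 × O: no H
  Total hydrogens = 7.
Molecular formula: C7H7NO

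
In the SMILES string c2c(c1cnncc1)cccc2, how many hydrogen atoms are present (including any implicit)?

8

Hydrogens are implicit in SMILES; fill each atom to its normal valence:
  8 × C (aromatic): 1 H each → 8
  2 × C (aromatic): no H
  2 × N (aromatic): no H
  Total hydrogens = 8.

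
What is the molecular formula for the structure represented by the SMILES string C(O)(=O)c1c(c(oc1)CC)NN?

C7H10N2O3

Heavy atoms from the SMILES: 7 C, 2 N, 3 O.
Implicit hydrogens by atom environment:
  3 × C (aromatic): no H
  1 × C: 3 H
  1 × C: 2 H
  1 × C (aromatic): 1 H
  1 × C: no H
  1 × N: 2 H
  1 × N: 1 H
  1 × O: 1 H
  1 × O (aromatic): no H
  1 × O: no H
  Total hydrogens = 10.
Molecular formula: C7H10N2O3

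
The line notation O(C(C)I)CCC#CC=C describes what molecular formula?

C8H11IO

Heavy atoms from the SMILES: 8 C, 1 I, 1 O.
Implicit hydrogens by atom environment:
  3 × C: 2 H each → 6
  2 × C: 1 H each → 2
  2 × C: no H
  1 × C: 3 H
  1 × I: no H
  1 × O: no H
  Total hydrogens = 11.
Molecular formula: C8H11IO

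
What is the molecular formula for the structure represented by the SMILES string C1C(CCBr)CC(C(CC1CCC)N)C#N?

C13H23BrN2

Heavy atoms from the SMILES: 1 Br, 13 C, 2 N.
Implicit hydrogens by atom environment:
  7 × C: 2 H each → 14
  4 × C: 1 H each → 4
  1 × Br: no H
  1 × C: 3 H
  1 × C: no H
  1 × N: 2 H
  1 × N: no H
  Total hydrogens = 23.
Molecular formula: C13H23BrN2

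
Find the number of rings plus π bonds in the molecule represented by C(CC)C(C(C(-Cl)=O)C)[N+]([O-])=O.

Molecular formula from the SMILES: C7H12ClNO3.
DoU = (2C + 2 + N − H − X)/2 = (2·7 + 2 + 1 − 12 − 1)/2 = 4/2 = 2.
(Structurally: 0 ring(s) + 2 π bond(s) = 2.)

2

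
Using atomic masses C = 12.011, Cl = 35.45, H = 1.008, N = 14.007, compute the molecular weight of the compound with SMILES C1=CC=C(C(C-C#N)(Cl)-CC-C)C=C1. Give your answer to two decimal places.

207.70

Molecular formula: C12H14ClN.
M = 12×12.011 + 1×35.45 + 14×1.008 + 1×14.007 = 207.70 g/mol.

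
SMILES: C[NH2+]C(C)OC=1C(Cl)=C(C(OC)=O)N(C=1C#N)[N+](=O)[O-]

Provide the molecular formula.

C10H12ClN4O5+

Heavy atoms from the SMILES: 10 C, 1 Cl, 4 N, 5 O.
Implicit hydrogens by atom environment:
  4 × C (aromatic): no H
  4 × O: no H
  3 × C: 3 H each → 9
  2 × C: no H
  1 × C: 1 H
  1 × Cl: no H
  1 × N (charge +1): 2 H
  1 × N (aromatic): no H
  1 × N (charge +1): no H
  1 × N: no H
  1 × O (charge -1): no H
  Total hydrogens = 12.
Net charge +1.
Molecular formula: C10H12ClN4O5+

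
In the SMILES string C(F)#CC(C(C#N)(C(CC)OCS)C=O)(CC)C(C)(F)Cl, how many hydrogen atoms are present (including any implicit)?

Hydrogens are implicit in SMILES; fill each atom to its normal valence:
  6 × C: no H
  3 × C: 3 H each → 9
  3 × C: 2 H each → 6
  2 × C: 1 H each → 2
  2 × F: no H
  2 × O: no H
  1 × Cl: no H
  1 × N: no H
  1 × S: 1 H
  Total hydrogens = 18.

18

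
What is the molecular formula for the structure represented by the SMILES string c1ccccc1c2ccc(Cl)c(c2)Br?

C12H8BrCl

Heavy atoms from the SMILES: 1 Br, 12 C, 1 Cl.
Implicit hydrogens by atom environment:
  8 × C (aromatic): 1 H each → 8
  4 × C (aromatic): no H
  1 × Br: no H
  1 × Cl: no H
  Total hydrogens = 8.
Molecular formula: C12H8BrCl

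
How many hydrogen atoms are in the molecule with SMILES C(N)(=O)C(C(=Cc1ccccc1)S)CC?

15

Hydrogens are implicit in SMILES; fill each atom to its normal valence:
  5 × C (aromatic): 1 H each → 5
  2 × C: 1 H each → 2
  2 × C: no H
  1 × C: 3 H
  1 × C: 2 H
  1 × C (aromatic): no H
  1 × N: 2 H
  1 × O: no H
  1 × S: 1 H
  Total hydrogens = 15.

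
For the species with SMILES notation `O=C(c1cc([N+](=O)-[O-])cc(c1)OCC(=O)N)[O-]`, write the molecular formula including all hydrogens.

Heavy atoms from the SMILES: 9 C, 2 N, 6 O.
Implicit hydrogens by atom environment:
  4 × O: no H
  3 × C (aromatic): 1 H each → 3
  3 × C (aromatic): no H
  2 × C: no H
  2 × O (charge -1): no H
  1 × C: 2 H
  1 × N: 2 H
  1 × N (charge +1): no H
  Total hydrogens = 7.
Net charge -1.
Molecular formula: C9H7N2O6-

C9H7N2O6-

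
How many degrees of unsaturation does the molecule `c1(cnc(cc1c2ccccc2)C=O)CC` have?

9

Molecular formula from the SMILES: C14H13NO.
DoU = (2C + 2 + N − H − X)/2 = (2·14 + 2 + 1 − 13 − 0)/2 = 18/2 = 9.
(Structurally: 2 ring(s) + 7 π bond(s) = 9.)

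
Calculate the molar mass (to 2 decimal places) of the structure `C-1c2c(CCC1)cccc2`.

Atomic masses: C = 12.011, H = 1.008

Molecular formula: C10H12.
M = 10×12.011 + 12×1.008 = 132.21 g/mol.

132.21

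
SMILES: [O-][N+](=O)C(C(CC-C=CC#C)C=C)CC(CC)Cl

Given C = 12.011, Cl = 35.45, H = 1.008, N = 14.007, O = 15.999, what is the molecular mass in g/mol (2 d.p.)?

Molecular formula: C14H20ClNO2.
M = 14×12.011 + 1×35.45 + 20×1.008 + 1×14.007 + 2×15.999 = 269.77 g/mol.

269.77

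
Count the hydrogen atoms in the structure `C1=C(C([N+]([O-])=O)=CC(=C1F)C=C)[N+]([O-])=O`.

Hydrogens are implicit in SMILES; fill each atom to its normal valence:
  4 × C (aromatic): no H
  2 × C (aromatic): 1 H each → 2
  2 × N (charge +1): no H
  2 × O: no H
  2 × O (charge -1): no H
  1 × C: 2 H
  1 × C: 1 H
  1 × F: no H
  Total hydrogens = 5.

5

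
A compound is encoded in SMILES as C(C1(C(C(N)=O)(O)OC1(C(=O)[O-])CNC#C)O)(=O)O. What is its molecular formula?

Heavy atoms from the SMILES: 9 C, 2 N, 8 O.
Implicit hydrogens by atom environment:
  7 × C: no H
  4 × O: no H
  3 × O: 1 H each → 3
  1 × C: 2 H
  1 × C: 1 H
  1 × N: 2 H
  1 × N: 1 H
  1 × O (charge -1): no H
  Total hydrogens = 9.
Net charge -1.
Molecular formula: C9H9N2O8-

C9H9N2O8-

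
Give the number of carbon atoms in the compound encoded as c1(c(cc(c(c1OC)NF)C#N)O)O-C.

The symbol for carbon appears 9 times in the SMILES. Lowercase c denotes aromatic carbon and counts toward C.

9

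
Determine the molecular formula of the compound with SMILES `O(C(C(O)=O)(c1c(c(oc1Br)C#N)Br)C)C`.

C9H7Br2NO4

Heavy atoms from the SMILES: 2 Br, 9 C, 1 N, 4 O.
Implicit hydrogens by atom environment:
  4 × C (aromatic): no H
  3 × C: no H
  2 × Br: no H
  2 × C: 3 H each → 6
  2 × O: no H
  1 × N: no H
  1 × O: 1 H
  1 × O (aromatic): no H
  Total hydrogens = 7.
Molecular formula: C9H7Br2NO4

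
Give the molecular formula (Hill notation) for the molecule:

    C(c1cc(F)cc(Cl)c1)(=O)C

C8H6ClFO

Heavy atoms from the SMILES: 8 C, 1 Cl, 1 F, 1 O.
Implicit hydrogens by atom environment:
  3 × C (aromatic): 1 H each → 3
  3 × C (aromatic): no H
  1 × C: 3 H
  1 × C: no H
  1 × Cl: no H
  1 × F: no H
  1 × O: no H
  Total hydrogens = 6.
Molecular formula: C8H6ClFO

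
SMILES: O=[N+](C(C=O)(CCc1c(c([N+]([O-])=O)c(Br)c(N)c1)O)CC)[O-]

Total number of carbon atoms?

12

The symbol for carbon appears 12 times in the SMILES. Lowercase c denotes aromatic carbon and counts toward C.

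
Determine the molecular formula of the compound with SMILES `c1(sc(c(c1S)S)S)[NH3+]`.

C4H6NS4+

Heavy atoms from the SMILES: 4 C, 1 N, 4 S.
Implicit hydrogens by atom environment:
  4 × C (aromatic): no H
  3 × S: 1 H each → 3
  1 × N (charge +1): 3 H
  1 × S (aromatic): no H
  Total hydrogens = 6.
Net charge +1.
Molecular formula: C4H6NS4+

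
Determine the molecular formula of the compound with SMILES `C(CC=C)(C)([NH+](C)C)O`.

Heavy atoms from the SMILES: 7 C, 1 N, 1 O.
Implicit hydrogens by atom environment:
  3 × C: 3 H each → 9
  2 × C: 2 H each → 4
  1 × C: 1 H
  1 × C: no H
  1 × N (charge +1): 1 H
  1 × O: 1 H
  Total hydrogens = 16.
Net charge +1.
Molecular formula: C7H16NO+

C7H16NO+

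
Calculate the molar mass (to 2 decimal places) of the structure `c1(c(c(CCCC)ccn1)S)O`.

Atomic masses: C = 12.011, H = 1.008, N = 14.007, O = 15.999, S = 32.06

Molecular formula: C9H13NOS.
M = 9×12.011 + 13×1.008 + 1×14.007 + 1×15.999 + 1×32.06 = 183.27 g/mol.

183.27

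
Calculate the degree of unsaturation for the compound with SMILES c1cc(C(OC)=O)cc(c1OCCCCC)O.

Molecular formula from the SMILES: C13H18O4.
DoU = (2C + 2 + N − H − X)/2 = (2·13 + 2 + 0 − 18 − 0)/2 = 10/2 = 5.
(Structurally: 1 ring(s) + 4 π bond(s) = 5.)

5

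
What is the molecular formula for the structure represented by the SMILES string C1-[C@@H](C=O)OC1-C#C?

Heavy atoms from the SMILES: 6 C, 2 O.
Implicit hydrogens by atom environment:
  4 × C: 1 H each → 4
  2 × O: no H
  1 × C: 2 H
  1 × C: no H
  Total hydrogens = 6.
Molecular formula: C6H6O2

C6H6O2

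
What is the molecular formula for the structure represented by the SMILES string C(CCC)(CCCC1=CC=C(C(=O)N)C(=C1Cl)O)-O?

C14H20ClNO3

Heavy atoms from the SMILES: 14 C, 1 Cl, 1 N, 3 O.
Implicit hydrogens by atom environment:
  5 × C: 2 H each → 10
  4 × C (aromatic): no H
  2 × C (aromatic): 1 H each → 2
  2 × O: 1 H each → 2
  1 × C: 3 H
  1 × C: 1 H
  1 × C: no H
  1 × Cl: no H
  1 × N: 2 H
  1 × O: no H
  Total hydrogens = 20.
Molecular formula: C14H20ClNO3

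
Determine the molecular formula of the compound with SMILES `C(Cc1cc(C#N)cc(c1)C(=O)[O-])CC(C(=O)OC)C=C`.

C16H16NO4-

Heavy atoms from the SMILES: 16 C, 1 N, 4 O.
Implicit hydrogens by atom environment:
  4 × C: 2 H each → 8
  3 × C (aromatic): 1 H each → 3
  3 × C (aromatic): no H
  3 × C: no H
  3 × O: no H
  2 × C: 1 H each → 2
  1 × C: 3 H
  1 × N: no H
  1 × O (charge -1): no H
  Total hydrogens = 16.
Net charge -1.
Molecular formula: C16H16NO4-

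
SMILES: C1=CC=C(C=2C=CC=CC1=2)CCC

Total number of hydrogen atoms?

Hydrogens are implicit in SMILES; fill each atom to its normal valence:
  7 × C (aromatic): 1 H each → 7
  3 × C (aromatic): no H
  2 × C: 2 H each → 4
  1 × C: 3 H
  Total hydrogens = 14.

14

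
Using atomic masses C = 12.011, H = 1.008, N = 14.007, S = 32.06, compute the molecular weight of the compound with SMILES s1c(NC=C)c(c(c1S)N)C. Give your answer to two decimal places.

Molecular formula: C7H10N2S2.
M = 7×12.011 + 10×1.008 + 2×14.007 + 2×32.06 = 186.29 g/mol.

186.29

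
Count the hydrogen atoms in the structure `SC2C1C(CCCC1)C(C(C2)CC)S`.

22

Hydrogens are implicit in SMILES; fill each atom to its normal valence:
  6 × C: 2 H each → 12
  5 × C: 1 H each → 5
  2 × S: 1 H each → 2
  1 × C: 3 H
  Total hydrogens = 22.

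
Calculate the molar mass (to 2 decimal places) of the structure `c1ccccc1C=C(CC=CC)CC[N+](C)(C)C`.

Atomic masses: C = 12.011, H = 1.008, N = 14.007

Molecular formula: C17H26N+.
M = 17×12.011 + 26×1.008 + 1×14.007 = 244.40 g/mol.

244.40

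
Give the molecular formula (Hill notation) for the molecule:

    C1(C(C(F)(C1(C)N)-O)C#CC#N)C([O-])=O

Heavy atoms from the SMILES: 9 C, 1 F, 2 N, 3 O.
Implicit hydrogens by atom environment:
  6 × C: no H
  2 × C: 1 H each → 2
  1 × C: 3 H
  1 × F: no H
  1 × N: 2 H
  1 × N: no H
  1 × O: 1 H
  1 × O: no H
  1 × O (charge -1): no H
  Total hydrogens = 8.
Net charge -1.
Molecular formula: C9H8FN2O3-

C9H8FN2O3-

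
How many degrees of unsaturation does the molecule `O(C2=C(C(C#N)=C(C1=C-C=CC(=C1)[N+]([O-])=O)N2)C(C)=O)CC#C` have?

13

Molecular formula from the SMILES: C16H11N3O4.
DoU = (2C + 2 + N − H − X)/2 = (2·16 + 2 + 3 − 11 − 0)/2 = 26/2 = 13.
(Structurally: 2 ring(s) + 11 π bond(s) = 13.)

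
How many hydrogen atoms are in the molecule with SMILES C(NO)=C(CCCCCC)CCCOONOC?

26

Hydrogens are implicit in SMILES; fill each atom to its normal valence:
  8 × C: 2 H each → 16
  3 × O: no H
  2 × C: 3 H each → 6
  2 × N: 1 H each → 2
  1 × C: 1 H
  1 × C: no H
  1 × O: 1 H
  Total hydrogens = 26.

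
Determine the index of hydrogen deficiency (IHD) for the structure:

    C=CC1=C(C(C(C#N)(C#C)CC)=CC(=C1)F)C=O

10

Molecular formula from the SMILES: C15H12FNO.
DoU = (2C + 2 + N − H − X)/2 = (2·15 + 2 + 1 − 12 − 1)/2 = 20/2 = 10.
(Structurally: 1 ring(s) + 9 π bond(s) = 10.)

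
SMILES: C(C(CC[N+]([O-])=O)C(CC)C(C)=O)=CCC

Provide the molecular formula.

C12H21NO3

Heavy atoms from the SMILES: 12 C, 1 N, 3 O.
Implicit hydrogens by atom environment:
  4 × C: 2 H each → 8
  4 × C: 1 H each → 4
  3 × C: 3 H each → 9
  2 × O: no H
  1 × C: no H
  1 × N (charge +1): no H
  1 × O (charge -1): no H
  Total hydrogens = 21.
Molecular formula: C12H21NO3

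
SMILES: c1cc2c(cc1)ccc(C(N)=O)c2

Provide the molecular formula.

Heavy atoms from the SMILES: 11 C, 1 N, 1 O.
Implicit hydrogens by atom environment:
  7 × C (aromatic): 1 H each → 7
  3 × C (aromatic): no H
  1 × C: no H
  1 × N: 2 H
  1 × O: no H
  Total hydrogens = 9.
Molecular formula: C11H9NO

C11H9NO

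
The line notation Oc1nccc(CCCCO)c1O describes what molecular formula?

Heavy atoms from the SMILES: 9 C, 1 N, 3 O.
Implicit hydrogens by atom environment:
  4 × C: 2 H each → 8
  3 × C (aromatic): no H
  3 × O: 1 H each → 3
  2 × C (aromatic): 1 H each → 2
  1 × N (aromatic): no H
  Total hydrogens = 13.
Molecular formula: C9H13NO3

C9H13NO3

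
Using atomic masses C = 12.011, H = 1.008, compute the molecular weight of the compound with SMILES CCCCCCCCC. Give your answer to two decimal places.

128.26

Molecular formula: C9H20.
M = 9×12.011 + 20×1.008 = 128.26 g/mol.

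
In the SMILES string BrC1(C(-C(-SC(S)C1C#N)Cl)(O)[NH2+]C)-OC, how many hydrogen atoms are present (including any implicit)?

Hydrogens are implicit in SMILES; fill each atom to its normal valence:
  3 × C: 1 H each → 3
  3 × C: no H
  2 × C: 3 H each → 6
  1 × Br: no H
  1 × Cl: no H
  1 × N (charge +1): 2 H
  1 × N: no H
  1 × O: 1 H
  1 × O: no H
  1 × S: 1 H
  1 × S: no H
  Total hydrogens = 13.

13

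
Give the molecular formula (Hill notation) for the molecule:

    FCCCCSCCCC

Heavy atoms from the SMILES: 8 C, 1 F, 1 S.
Implicit hydrogens by atom environment:
  7 × C: 2 H each → 14
  1 × C: 3 H
  1 × F: no H
  1 × S: no H
  Total hydrogens = 17.
Molecular formula: C8H17FS

C8H17FS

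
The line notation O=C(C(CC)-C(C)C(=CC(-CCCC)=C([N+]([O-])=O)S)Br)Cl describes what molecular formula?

C14H21BrClNO3S

Heavy atoms from the SMILES: 1 Br, 14 C, 1 Cl, 1 N, 3 O, 1 S.
Implicit hydrogens by atom environment:
  4 × C: 2 H each → 8
  4 × C: no H
  3 × C: 3 H each → 9
  3 × C: 1 H each → 3
  2 × O: no H
  1 × Br: no H
  1 × Cl: no H
  1 × N (charge +1): no H
  1 × O (charge -1): no H
  1 × S: 1 H
  Total hydrogens = 21.
Molecular formula: C14H21BrClNO3S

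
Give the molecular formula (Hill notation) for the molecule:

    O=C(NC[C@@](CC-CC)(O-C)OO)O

Heavy atoms from the SMILES: 8 C, 1 N, 5 O.
Implicit hydrogens by atom environment:
  4 × C: 2 H each → 8
  3 × O: no H
  2 × C: 3 H each → 6
  2 × C: no H
  2 × O: 1 H each → 2
  1 × N: 1 H
  Total hydrogens = 17.
Molecular formula: C8H17NO5

C8H17NO5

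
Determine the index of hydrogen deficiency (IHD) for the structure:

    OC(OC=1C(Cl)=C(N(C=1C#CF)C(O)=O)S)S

Molecular formula from the SMILES: C8H5ClFNO4S2.
DoU = (2C + 2 + N − H − X)/2 = (2·8 + 2 + 1 − 5 − 2)/2 = 12/2 = 6.
(Structurally: 1 ring(s) + 5 π bond(s) = 6.)

6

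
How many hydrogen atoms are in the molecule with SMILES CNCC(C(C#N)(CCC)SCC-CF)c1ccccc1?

25

Hydrogens are implicit in SMILES; fill each atom to its normal valence:
  6 × C: 2 H each → 12
  5 × C (aromatic): 1 H each → 5
  2 × C: 3 H each → 6
  2 × C: no H
  1 × C: 1 H
  1 × C (aromatic): no H
  1 × F: no H
  1 × N: 1 H
  1 × N: no H
  1 × S: no H
  Total hydrogens = 25.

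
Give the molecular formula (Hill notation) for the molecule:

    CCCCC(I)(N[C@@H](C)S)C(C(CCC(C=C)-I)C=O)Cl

C15H26ClI2NOS

Heavy atoms from the SMILES: 15 C, 1 Cl, 2 I, 1 N, 1 O, 1 S.
Implicit hydrogens by atom environment:
  6 × C: 2 H each → 12
  6 × C: 1 H each → 6
  2 × C: 3 H each → 6
  2 × I: no H
  1 × C: no H
  1 × Cl: no H
  1 × N: 1 H
  1 × O: no H
  1 × S: 1 H
  Total hydrogens = 26.
Molecular formula: C15H26ClI2NOS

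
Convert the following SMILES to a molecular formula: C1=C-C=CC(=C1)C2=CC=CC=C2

Heavy atoms from the SMILES: 12 C.
Implicit hydrogens by atom environment:
  10 × C (aromatic): 1 H each → 10
  2 × C (aromatic): no H
  Total hydrogens = 10.
Molecular formula: C12H10

C12H10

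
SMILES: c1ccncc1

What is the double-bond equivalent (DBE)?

Molecular formula from the SMILES: C5H5N.
DoU = (2C + 2 + N − H − X)/2 = (2·5 + 2 + 1 − 5 − 0)/2 = 8/2 = 4.
(Structurally: 1 ring(s) + 3 π bond(s) = 4.)

4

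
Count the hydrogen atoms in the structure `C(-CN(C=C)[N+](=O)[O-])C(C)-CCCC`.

20

Hydrogens are implicit in SMILES; fill each atom to its normal valence:
  6 × C: 2 H each → 12
  2 × C: 3 H each → 6
  2 × C: 1 H each → 2
  1 × N: no H
  1 × N (charge +1): no H
  1 × O: no H
  1 × O (charge -1): no H
  Total hydrogens = 20.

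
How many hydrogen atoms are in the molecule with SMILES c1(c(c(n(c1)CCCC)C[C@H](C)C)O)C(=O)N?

Hydrogens are implicit in SMILES; fill each atom to its normal valence:
  4 × C: 2 H each → 8
  3 × C: 3 H each → 9
  3 × C (aromatic): no H
  1 × C (aromatic): 1 H
  1 × C: 1 H
  1 × C: no H
  1 × N: 2 H
  1 × N (aromatic): no H
  1 × O: 1 H
  1 × O: no H
  Total hydrogens = 22.

22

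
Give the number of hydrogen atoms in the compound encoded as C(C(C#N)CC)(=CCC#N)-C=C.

12

Hydrogens are implicit in SMILES; fill each atom to its normal valence:
  3 × C: 2 H each → 6
  3 × C: 1 H each → 3
  3 × C: no H
  2 × N: no H
  1 × C: 3 H
  Total hydrogens = 12.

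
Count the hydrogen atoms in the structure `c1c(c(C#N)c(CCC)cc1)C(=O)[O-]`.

Hydrogens are implicit in SMILES; fill each atom to its normal valence:
  3 × C (aromatic): 1 H each → 3
  3 × C (aromatic): no H
  2 × C: 2 H each → 4
  2 × C: no H
  1 × C: 3 H
  1 × N: no H
  1 × O: no H
  1 × O (charge -1): no H
  Total hydrogens = 10.

10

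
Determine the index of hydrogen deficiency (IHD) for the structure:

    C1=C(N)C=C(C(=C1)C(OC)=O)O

5

Molecular formula from the SMILES: C8H9NO3.
DoU = (2C + 2 + N − H − X)/2 = (2·8 + 2 + 1 − 9 − 0)/2 = 10/2 = 5.
(Structurally: 1 ring(s) + 4 π bond(s) = 5.)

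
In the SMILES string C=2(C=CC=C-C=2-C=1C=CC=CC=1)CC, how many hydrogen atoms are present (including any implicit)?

Hydrogens are implicit in SMILES; fill each atom to its normal valence:
  9 × C (aromatic): 1 H each → 9
  3 × C (aromatic): no H
  1 × C: 3 H
  1 × C: 2 H
  Total hydrogens = 14.

14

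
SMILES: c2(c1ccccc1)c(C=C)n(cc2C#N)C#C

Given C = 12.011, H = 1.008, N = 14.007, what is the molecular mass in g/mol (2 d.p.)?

218.26

Molecular formula: C15H10N2.
M = 15×12.011 + 10×1.008 + 2×14.007 = 218.26 g/mol.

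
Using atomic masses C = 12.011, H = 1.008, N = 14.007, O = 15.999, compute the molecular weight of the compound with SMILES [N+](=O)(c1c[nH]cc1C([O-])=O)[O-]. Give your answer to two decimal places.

155.09

Molecular formula: C5H3N2O4-.
M = 5×12.011 + 3×1.008 + 2×14.007 + 4×15.999 = 155.09 g/mol.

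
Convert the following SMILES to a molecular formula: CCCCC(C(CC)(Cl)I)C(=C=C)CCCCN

C15H27ClIN

Heavy atoms from the SMILES: 15 C, 1 Cl, 1 I, 1 N.
Implicit hydrogens by atom environment:
  9 × C: 2 H each → 18
  3 × C: no H
  2 × C: 3 H each → 6
  1 × C: 1 H
  1 × Cl: no H
  1 × I: no H
  1 × N: 2 H
  Total hydrogens = 27.
Molecular formula: C15H27ClIN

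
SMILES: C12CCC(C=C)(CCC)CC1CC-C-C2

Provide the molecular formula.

Heavy atoms from the SMILES: 15 C.
Implicit hydrogens by atom environment:
  10 × C: 2 H each → 20
  3 × C: 1 H each → 3
  1 × C: 3 H
  1 × C: no H
  Total hydrogens = 26.
Molecular formula: C15H26

C15H26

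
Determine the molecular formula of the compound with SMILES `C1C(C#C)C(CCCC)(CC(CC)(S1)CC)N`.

Heavy atoms from the SMILES: 15 C, 1 N, 1 S.
Implicit hydrogens by atom environment:
  7 × C: 2 H each → 14
  3 × C: 3 H each → 9
  3 × C: no H
  2 × C: 1 H each → 2
  1 × N: 2 H
  1 × S: no H
  Total hydrogens = 27.
Molecular formula: C15H27NS

C15H27NS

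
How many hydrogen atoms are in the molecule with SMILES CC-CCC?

Hydrogens are implicit in SMILES; fill each atom to its normal valence:
  3 × C: 2 H each → 6
  2 × C: 3 H each → 6
  Total hydrogens = 12.

12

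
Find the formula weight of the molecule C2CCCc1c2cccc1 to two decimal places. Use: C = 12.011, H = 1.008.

Molecular formula: C10H12.
M = 10×12.011 + 12×1.008 = 132.21 g/mol.

132.21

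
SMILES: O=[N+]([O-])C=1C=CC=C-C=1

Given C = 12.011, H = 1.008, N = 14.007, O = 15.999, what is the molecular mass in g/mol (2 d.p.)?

123.11

Molecular formula: C6H5NO2.
M = 6×12.011 + 5×1.008 + 1×14.007 + 2×15.999 = 123.11 g/mol.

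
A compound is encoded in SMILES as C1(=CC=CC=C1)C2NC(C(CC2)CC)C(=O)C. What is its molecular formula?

C15H21NO

Heavy atoms from the SMILES: 15 C, 1 N, 1 O.
Implicit hydrogens by atom environment:
  5 × C (aromatic): 1 H each → 5
  3 × C: 2 H each → 6
  3 × C: 1 H each → 3
  2 × C: 3 H each → 6
  1 × C: no H
  1 × C (aromatic): no H
  1 × N: 1 H
  1 × O: no H
  Total hydrogens = 21.
Molecular formula: C15H21NO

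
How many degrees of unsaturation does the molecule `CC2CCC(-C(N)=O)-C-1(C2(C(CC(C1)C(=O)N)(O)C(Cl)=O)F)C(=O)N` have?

6

Molecular formula from the SMILES: C15H21ClFN3O5.
DoU = (2C + 2 + N − H − X)/2 = (2·15 + 2 + 3 − 21 − 2)/2 = 12/2 = 6.
(Structurally: 2 ring(s) + 4 π bond(s) = 6.)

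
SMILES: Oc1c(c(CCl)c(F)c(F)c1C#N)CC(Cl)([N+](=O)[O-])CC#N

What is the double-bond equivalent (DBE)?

Molecular formula from the SMILES: C12H7Cl2F2N3O3.
DoU = (2C + 2 + N − H − X)/2 = (2·12 + 2 + 3 − 7 − 4)/2 = 18/2 = 9.
(Structurally: 1 ring(s) + 8 π bond(s) = 9.)

9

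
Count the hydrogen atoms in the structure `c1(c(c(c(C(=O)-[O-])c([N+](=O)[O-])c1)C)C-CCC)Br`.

13

Hydrogens are implicit in SMILES; fill each atom to its normal valence:
  5 × C (aromatic): no H
  3 × C: 2 H each → 6
  2 × C: 3 H each → 6
  2 × O: no H
  2 × O (charge -1): no H
  1 × Br: no H
  1 × C (aromatic): 1 H
  1 × C: no H
  1 × N (charge +1): no H
  Total hydrogens = 13.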